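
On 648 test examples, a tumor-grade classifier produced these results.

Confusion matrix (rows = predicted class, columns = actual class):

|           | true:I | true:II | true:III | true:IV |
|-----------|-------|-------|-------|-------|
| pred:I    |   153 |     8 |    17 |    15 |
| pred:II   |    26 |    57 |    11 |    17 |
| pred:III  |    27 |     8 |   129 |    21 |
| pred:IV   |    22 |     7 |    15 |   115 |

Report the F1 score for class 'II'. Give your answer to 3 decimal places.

0.597

F1 score = 2·TP/(2·TP+FP+FN).
II: TP=57, FP=26+11+17=54, FN=8+8+7=23 → 114/191 = 0.5969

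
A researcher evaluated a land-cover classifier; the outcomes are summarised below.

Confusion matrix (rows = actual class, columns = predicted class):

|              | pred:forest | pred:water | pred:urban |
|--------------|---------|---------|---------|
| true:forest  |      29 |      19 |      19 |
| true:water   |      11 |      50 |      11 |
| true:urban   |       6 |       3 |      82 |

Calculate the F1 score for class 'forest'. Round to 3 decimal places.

0.513

One-vs-rest for 'forest': TP = diagonal; FP = other classes predicted 'forest'; FN = 'forest' predicted as other.
F1 score = 2·TP/(2·TP+FP+FN).
forest: TP=29, FP=11+6=17, FN=19+19=38 → 58/113 = 0.5133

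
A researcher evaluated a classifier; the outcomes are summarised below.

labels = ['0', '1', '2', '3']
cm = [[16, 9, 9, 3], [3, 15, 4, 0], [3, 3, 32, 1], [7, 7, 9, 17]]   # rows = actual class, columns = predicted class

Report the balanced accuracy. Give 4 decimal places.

Balanced accuracy = mean of per-class recall.
  0: recall = 16/37 = 0.43243
  1: recall = 15/22 = 0.68182
  2: recall = 32/39 = 0.82051
  3: recall = 17/40 = 0.42500
Mean = (0.43243 + 0.68182 + 0.82051 + 0.42500) / 4 = 0.5899

0.5899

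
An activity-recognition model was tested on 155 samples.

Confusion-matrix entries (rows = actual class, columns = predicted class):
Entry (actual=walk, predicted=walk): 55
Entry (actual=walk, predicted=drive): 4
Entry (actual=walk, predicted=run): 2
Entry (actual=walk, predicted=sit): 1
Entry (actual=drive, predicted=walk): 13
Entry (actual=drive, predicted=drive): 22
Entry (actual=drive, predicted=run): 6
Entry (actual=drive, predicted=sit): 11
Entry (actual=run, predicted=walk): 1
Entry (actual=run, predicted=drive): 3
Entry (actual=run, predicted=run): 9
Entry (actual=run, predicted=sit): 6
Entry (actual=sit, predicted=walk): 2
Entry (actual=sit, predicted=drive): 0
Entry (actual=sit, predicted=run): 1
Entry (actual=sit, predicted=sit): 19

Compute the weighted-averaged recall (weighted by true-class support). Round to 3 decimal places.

0.677

Per-class recall (TP/(TP+FN)):
  walk: TP=55, FN=4+2+1=7 → 55/62 = 0.8871
  drive: TP=22, FN=13+6+11=30 → 22/52 = 0.4231
  run: TP=9, FN=1+3+6=10 → 9/19 = 0.4737
  sit: TP=19, FN=2+0+1=3 → 19/22 = 0.8636
Weighted-recall = Σ (supportᵢ/N)·recallᵢ with N=155: (62/155)·0.8871 + (52/155)·0.4231 + (19/155)·0.4737 + (22/155)·0.8636 = 0.677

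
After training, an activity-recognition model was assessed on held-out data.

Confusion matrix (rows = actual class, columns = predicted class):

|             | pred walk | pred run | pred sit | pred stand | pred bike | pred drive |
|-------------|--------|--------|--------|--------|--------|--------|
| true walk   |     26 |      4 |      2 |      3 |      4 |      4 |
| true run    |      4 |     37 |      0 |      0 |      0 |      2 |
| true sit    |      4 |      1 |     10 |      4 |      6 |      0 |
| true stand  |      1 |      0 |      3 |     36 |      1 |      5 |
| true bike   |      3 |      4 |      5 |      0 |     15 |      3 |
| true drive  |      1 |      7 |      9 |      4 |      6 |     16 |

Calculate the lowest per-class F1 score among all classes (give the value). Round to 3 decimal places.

Per-class F1 score (2·TP/(2·TP+FP+FN)):
  walk: TP=26, FP=4+4+1+3+1=13, FN=4+2+3+4+4=17 → 52/82 = 0.6341
  run: TP=37, FP=4+1+0+4+7=16, FN=4+0+0+0+2=6 → 74/96 = 0.7708
  sit: TP=10, FP=2+0+3+5+9=19, FN=4+1+4+6+0=15 → 20/54 = 0.3704
  stand: TP=36, FP=3+0+4+0+4=11, FN=1+0+3+1+5=10 → 72/93 = 0.7742
  bike: TP=15, FP=4+0+6+1+6=17, FN=3+4+5+0+3=15 → 30/62 = 0.4839
  drive: TP=16, FP=4+2+0+5+3=14, FN=1+7+9+4+6=27 → 32/73 = 0.4384
Lowest is class 'sit' with F1 score = 0.370.

0.370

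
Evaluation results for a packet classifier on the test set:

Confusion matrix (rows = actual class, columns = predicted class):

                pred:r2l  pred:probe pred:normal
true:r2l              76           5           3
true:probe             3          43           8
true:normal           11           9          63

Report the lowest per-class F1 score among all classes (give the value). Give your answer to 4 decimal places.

Per-class F1 score (2·TP/(2·TP+FP+FN)):
  r2l: TP=76, FP=3+11=14, FN=5+3=8 → 152/174 = 0.87356
  probe: TP=43, FP=5+9=14, FN=3+8=11 → 86/111 = 0.77477
  normal: TP=63, FP=3+8=11, FN=11+9=20 → 126/157 = 0.80255
Lowest is class 'probe' with F1 score = 0.7748.

0.7748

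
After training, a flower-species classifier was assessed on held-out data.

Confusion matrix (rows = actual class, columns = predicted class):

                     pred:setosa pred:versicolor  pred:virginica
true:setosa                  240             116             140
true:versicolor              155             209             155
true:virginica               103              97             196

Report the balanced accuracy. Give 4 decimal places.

Balanced accuracy = mean of per-class recall.
  setosa: recall = 240/496 = 0.48387
  versicolor: recall = 209/519 = 0.40270
  virginica: recall = 196/396 = 0.49495
Mean = (0.48387 + 0.40270 + 0.49495) / 3 = 0.4605

0.4605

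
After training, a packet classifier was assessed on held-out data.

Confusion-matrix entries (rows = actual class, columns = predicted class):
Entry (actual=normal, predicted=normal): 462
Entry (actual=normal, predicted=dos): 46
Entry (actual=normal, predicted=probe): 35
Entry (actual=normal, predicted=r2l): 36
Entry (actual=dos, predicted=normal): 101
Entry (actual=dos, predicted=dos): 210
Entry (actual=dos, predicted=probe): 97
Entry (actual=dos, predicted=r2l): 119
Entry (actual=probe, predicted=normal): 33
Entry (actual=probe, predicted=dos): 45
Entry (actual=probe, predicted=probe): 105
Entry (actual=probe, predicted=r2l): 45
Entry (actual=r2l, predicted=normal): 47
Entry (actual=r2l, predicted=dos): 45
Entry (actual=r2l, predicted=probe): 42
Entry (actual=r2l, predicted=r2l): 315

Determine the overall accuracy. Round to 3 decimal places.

Accuracy = trace / total = (462+210+105+315=1092) / 1783 = 1092/1783 = 0.612

0.612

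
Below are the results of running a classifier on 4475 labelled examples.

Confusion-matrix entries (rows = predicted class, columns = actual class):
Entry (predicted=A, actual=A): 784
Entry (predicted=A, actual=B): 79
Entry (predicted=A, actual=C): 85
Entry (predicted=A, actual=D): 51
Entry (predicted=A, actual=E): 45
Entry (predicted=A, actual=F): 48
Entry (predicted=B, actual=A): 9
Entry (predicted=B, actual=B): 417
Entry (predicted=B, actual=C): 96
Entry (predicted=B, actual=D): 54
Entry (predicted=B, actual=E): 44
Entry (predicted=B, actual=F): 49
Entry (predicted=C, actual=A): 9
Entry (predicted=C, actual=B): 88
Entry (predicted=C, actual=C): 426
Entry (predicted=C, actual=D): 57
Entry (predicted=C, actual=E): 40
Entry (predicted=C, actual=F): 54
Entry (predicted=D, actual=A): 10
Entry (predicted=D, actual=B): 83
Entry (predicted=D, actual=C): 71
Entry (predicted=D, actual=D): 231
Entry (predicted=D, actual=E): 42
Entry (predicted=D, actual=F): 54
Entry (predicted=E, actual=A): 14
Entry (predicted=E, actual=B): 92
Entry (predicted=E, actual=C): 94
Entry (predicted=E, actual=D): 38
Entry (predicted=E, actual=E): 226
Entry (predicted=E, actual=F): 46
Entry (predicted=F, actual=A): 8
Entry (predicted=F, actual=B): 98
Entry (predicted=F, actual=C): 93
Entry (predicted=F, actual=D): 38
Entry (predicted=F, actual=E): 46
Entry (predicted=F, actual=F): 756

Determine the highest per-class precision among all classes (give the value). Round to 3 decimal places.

0.728

Per-class precision (TP/(TP+FP)):
  A: TP=784, FP=79+85+51+45+48=308 → 784/1092 = 0.7179
  B: TP=417, FP=9+96+54+44+49=252 → 417/669 = 0.6233
  C: TP=426, FP=9+88+57+40+54=248 → 426/674 = 0.6320
  D: TP=231, FP=10+83+71+42+54=260 → 231/491 = 0.4705
  E: TP=226, FP=14+92+94+38+46=284 → 226/510 = 0.4431
  F: TP=756, FP=8+98+93+38+46=283 → 756/1039 = 0.7276
Highest is class 'F' with precision = 0.728.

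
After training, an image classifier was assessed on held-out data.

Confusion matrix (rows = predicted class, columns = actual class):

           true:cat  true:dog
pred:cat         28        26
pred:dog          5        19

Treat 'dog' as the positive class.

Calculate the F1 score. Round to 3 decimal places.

Precision = TP/(TP+FP) = 19/24 = 0.7917
Recall = TP/(TP+FN) = 19/45 = 0.4222
F1 = 2·TP/(2·TP+FP+FN) = 38/69 = 0.551

0.551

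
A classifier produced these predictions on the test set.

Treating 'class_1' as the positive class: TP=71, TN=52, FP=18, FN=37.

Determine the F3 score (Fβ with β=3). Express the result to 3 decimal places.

Fβ = (1+β²)·TP / ((1+β²)·TP + β²·FN + FP), with β²=9
= 10·71 / (10·71 + 9·37 + 18) = 0.669

0.669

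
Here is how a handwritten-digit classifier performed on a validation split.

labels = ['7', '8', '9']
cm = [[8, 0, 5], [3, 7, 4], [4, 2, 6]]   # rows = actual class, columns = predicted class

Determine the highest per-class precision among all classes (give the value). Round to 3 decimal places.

Per-class precision (TP/(TP+FP)):
  7: TP=8, FP=3+4=7 → 8/15 = 0.5333
  8: TP=7, FP=0+2=2 → 7/9 = 0.7778
  9: TP=6, FP=5+4=9 → 6/15 = 0.4000
Highest is class '8' with precision = 0.778.

0.778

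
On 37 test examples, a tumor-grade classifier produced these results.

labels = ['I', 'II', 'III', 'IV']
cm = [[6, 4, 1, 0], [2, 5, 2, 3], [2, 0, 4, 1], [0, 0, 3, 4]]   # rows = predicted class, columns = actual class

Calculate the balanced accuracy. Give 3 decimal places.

Balanced accuracy = mean of per-class recall.
  I: recall = 6/10 = 0.6000
  II: recall = 5/9 = 0.5556
  III: recall = 4/10 = 0.4000
  IV: recall = 4/8 = 0.5000
Mean = (0.6000 + 0.5556 + 0.4000 + 0.5000) / 4 = 0.514

0.514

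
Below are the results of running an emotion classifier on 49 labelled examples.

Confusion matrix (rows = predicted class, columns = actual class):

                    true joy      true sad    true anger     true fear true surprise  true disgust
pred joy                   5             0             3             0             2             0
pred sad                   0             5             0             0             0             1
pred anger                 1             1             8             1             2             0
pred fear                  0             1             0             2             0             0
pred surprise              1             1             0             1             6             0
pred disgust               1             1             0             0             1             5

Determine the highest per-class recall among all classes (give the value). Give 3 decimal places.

0.833

Per-class recall (TP/(TP+FN)):
  joy: TP=5, FN=0+1+0+1+1=3 → 5/8 = 0.6250
  sad: TP=5, FN=0+1+1+1+1=4 → 5/9 = 0.5556
  anger: TP=8, FN=3+0+0+0+0=3 → 8/11 = 0.7273
  fear: TP=2, FN=0+0+1+1+0=2 → 2/4 = 0.5000
  surprise: TP=6, FN=2+0+2+0+1=5 → 6/11 = 0.5455
  disgust: TP=5, FN=0+1+0+0+0=1 → 5/6 = 0.8333
Highest is class 'disgust' with recall = 0.833.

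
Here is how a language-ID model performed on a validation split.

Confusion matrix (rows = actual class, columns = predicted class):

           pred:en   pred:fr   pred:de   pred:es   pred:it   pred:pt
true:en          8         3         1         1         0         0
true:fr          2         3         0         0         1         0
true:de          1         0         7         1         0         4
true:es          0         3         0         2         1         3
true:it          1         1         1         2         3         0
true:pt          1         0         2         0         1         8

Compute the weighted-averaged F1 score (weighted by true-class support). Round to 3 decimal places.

0.504

Per-class F1 score (2·TP/(2·TP+FP+FN)):
  en: TP=8, FP=2+1+0+1+1=5, FN=3+1+1+0+0=5 → 16/26 = 0.6154
  fr: TP=3, FP=3+0+3+1+0=7, FN=2+0+0+1+0=3 → 6/16 = 0.3750
  de: TP=7, FP=1+0+0+1+2=4, FN=1+0+1+0+4=6 → 14/24 = 0.5833
  es: TP=2, FP=1+0+1+2+0=4, FN=0+3+0+1+3=7 → 4/15 = 0.2667
  it: TP=3, FP=0+1+0+1+1=3, FN=1+1+1+2+0=5 → 6/14 = 0.4286
  pt: TP=8, FP=0+0+4+3+0=7, FN=1+0+2+0+1=4 → 16/27 = 0.5926
Weighted-F1 score = Σ (supportᵢ/N)·F1 scoreᵢ with N=61: (13/61)·0.6154 + (6/61)·0.3750 + (13/61)·0.5833 + (9/61)·0.2667 + (8/61)·0.4286 + (12/61)·0.5926 = 0.504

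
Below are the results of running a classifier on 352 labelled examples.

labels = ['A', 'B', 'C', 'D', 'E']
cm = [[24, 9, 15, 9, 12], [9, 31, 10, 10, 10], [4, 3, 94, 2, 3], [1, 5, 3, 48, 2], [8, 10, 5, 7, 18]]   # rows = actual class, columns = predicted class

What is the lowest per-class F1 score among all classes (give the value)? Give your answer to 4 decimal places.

0.3871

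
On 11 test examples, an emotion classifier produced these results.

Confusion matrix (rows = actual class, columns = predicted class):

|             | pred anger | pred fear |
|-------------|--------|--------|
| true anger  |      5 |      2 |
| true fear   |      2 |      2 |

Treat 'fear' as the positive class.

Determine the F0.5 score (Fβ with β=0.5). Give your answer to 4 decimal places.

Fβ = (1+β²)·TP / ((1+β²)·TP + β²·FN + FP), with β²=1/4
= 1.25·2 / (1.25·2 + 0.25·2 + 2) = 0.5000

0.5000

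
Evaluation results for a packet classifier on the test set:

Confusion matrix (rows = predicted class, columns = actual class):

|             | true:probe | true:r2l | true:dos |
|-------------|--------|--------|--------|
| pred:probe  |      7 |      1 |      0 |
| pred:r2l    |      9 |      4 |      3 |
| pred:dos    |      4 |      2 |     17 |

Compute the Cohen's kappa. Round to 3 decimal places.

Observed agreement pₒ = trace/N = 28/47 = 0.5957
Expected agreement pₑ = Σ (rowᵢ·colᵢ)/N² = (20·8 + 7·16 + 20·23)/47² = 0.3314
κ = (pₒ − pₑ)/(1 − pₑ) = (0.5957 − 0.3314)/(1 − 0.3314) = 0.395

0.395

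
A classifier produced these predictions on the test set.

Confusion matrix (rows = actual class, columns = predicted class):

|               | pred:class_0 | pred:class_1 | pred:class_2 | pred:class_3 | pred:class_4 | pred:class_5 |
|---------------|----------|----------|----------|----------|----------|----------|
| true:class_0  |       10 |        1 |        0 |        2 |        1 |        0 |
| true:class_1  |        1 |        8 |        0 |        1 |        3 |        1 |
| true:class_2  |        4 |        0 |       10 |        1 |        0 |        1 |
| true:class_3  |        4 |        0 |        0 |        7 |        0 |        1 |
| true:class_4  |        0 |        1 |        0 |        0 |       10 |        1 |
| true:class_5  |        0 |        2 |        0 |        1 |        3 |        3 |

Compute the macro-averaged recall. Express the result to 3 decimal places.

0.610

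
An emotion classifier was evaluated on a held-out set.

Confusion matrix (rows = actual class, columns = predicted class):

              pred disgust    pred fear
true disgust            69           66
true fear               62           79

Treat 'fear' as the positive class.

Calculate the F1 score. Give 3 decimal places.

0.552

Precision = TP/(TP+FP) = 79/145 = 0.5448
Recall = TP/(TP+FN) = 79/141 = 0.5603
F1 = 2·TP/(2·TP+FP+FN) = 158/286 = 0.552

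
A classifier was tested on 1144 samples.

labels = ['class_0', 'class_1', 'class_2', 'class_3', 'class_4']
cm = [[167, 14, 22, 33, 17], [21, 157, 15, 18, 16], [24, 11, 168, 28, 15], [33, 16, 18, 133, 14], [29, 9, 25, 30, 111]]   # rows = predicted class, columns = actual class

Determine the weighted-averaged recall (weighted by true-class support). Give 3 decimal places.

0.643

Per-class recall (TP/(TP+FN)):
  class_0: TP=167, FN=21+24+33+29=107 → 167/274 = 0.6095
  class_1: TP=157, FN=14+11+16+9=50 → 157/207 = 0.7585
  class_2: TP=168, FN=22+15+18+25=80 → 168/248 = 0.6774
  class_3: TP=133, FN=33+18+28+30=109 → 133/242 = 0.5496
  class_4: TP=111, FN=17+16+15+14=62 → 111/173 = 0.6416
Weighted-recall = Σ (supportᵢ/N)·recallᵢ with N=1144: (274/1144)·0.6095 + (207/1144)·0.7585 + (248/1144)·0.6774 + (242/1144)·0.5496 + (173/1144)·0.6416 = 0.643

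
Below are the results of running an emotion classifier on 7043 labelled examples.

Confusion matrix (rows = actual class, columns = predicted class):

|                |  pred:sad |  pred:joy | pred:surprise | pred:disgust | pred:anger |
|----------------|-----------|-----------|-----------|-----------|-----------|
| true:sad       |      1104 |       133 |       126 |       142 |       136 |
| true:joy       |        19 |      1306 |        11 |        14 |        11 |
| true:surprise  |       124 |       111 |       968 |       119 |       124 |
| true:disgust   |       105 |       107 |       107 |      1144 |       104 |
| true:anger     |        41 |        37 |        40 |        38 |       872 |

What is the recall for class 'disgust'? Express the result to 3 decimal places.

0.730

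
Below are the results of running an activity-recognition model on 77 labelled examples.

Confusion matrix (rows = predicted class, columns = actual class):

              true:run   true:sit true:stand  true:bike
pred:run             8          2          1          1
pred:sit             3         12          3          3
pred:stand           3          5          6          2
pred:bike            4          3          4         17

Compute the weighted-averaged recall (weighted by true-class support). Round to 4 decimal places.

0.5584

Per-class recall (TP/(TP+FN)):
  run: TP=8, FN=3+3+4=10 → 8/18 = 0.44444
  sit: TP=12, FN=2+5+3=10 → 12/22 = 0.54545
  stand: TP=6, FN=1+3+4=8 → 6/14 = 0.42857
  bike: TP=17, FN=1+3+2=6 → 17/23 = 0.73913
Weighted-recall = Σ (supportᵢ/N)·recallᵢ with N=77: (18/77)·0.44444 + (22/77)·0.54545 + (14/77)·0.42857 + (23/77)·0.73913 = 0.5584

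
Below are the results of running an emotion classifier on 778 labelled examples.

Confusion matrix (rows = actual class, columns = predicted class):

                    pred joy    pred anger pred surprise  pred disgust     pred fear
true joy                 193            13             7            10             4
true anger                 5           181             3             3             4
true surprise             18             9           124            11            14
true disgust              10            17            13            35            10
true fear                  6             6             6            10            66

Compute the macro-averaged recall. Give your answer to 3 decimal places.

0.718

Per-class recall (TP/(TP+FN)):
  joy: TP=193, FN=13+7+10+4=34 → 193/227 = 0.8502
  anger: TP=181, FN=5+3+3+4=15 → 181/196 = 0.9235
  surprise: TP=124, FN=18+9+11+14=52 → 124/176 = 0.7045
  disgust: TP=35, FN=10+17+13+10=50 → 35/85 = 0.4118
  fear: TP=66, FN=6+6+6+10=28 → 66/94 = 0.7021
Macro-recall = mean = (0.8502 + 0.9235 + 0.7045 + 0.4118 + 0.7021) / 5 = 0.718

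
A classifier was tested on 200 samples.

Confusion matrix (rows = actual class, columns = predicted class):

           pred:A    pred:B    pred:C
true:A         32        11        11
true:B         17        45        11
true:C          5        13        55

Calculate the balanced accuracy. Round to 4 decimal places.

Balanced accuracy = mean of per-class recall.
  A: recall = 32/54 = 0.59259
  B: recall = 45/73 = 0.61644
  C: recall = 55/73 = 0.75342
Mean = (0.59259 + 0.61644 + 0.75342) / 3 = 0.6542

0.6542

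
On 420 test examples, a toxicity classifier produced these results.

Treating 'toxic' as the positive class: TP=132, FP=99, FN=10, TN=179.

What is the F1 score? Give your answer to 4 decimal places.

Precision = TP/(TP+FP) = 132/231 = 0.5714
Recall = TP/(TP+FN) = 132/142 = 0.9296
F1 = 2·TP/(2·TP+FP+FN) = 264/373 = 0.7078

0.7078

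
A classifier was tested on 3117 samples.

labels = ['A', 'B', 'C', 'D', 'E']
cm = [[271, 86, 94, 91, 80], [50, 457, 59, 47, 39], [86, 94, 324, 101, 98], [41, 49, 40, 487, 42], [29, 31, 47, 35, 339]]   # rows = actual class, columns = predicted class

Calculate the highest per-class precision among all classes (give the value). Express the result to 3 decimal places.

0.640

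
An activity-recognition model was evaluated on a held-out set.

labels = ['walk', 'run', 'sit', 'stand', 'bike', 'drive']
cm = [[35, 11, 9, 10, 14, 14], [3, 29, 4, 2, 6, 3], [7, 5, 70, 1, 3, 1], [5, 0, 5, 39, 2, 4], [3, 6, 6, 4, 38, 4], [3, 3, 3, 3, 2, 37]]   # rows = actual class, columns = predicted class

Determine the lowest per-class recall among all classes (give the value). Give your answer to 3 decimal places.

0.376

Per-class recall (TP/(TP+FN)):
  walk: TP=35, FN=11+9+10+14+14=58 → 35/93 = 0.3763
  run: TP=29, FN=3+4+2+6+3=18 → 29/47 = 0.6170
  sit: TP=70, FN=7+5+1+3+1=17 → 70/87 = 0.8046
  stand: TP=39, FN=5+0+5+2+4=16 → 39/55 = 0.7091
  bike: TP=38, FN=3+6+6+4+4=23 → 38/61 = 0.6230
  drive: TP=37, FN=3+3+3+3+2=14 → 37/51 = 0.7255
Lowest is class 'walk' with recall = 0.376.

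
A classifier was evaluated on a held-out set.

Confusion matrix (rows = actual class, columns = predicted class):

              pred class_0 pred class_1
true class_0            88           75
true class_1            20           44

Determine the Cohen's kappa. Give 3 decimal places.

0.180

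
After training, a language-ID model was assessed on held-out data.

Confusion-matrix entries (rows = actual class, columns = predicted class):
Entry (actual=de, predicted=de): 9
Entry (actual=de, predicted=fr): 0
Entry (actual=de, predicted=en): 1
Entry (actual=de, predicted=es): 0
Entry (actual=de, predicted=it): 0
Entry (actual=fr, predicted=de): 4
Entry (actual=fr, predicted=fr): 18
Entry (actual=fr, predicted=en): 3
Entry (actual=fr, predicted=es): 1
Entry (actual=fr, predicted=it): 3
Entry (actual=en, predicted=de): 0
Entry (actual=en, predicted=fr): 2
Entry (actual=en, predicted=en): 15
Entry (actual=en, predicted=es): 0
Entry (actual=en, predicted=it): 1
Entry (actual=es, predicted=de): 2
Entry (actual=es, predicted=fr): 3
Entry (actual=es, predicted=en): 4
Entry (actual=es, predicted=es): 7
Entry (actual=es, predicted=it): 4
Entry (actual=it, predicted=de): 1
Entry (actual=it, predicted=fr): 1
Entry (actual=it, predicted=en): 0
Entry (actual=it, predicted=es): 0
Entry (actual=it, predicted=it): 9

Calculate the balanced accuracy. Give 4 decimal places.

0.7044

Balanced accuracy = mean of per-class recall.
  de: recall = 9/10 = 0.90000
  fr: recall = 18/29 = 0.62069
  en: recall = 15/18 = 0.83333
  es: recall = 7/20 = 0.35000
  it: recall = 9/11 = 0.81818
Mean = (0.90000 + 0.62069 + 0.83333 + 0.35000 + 0.81818) / 5 = 0.7044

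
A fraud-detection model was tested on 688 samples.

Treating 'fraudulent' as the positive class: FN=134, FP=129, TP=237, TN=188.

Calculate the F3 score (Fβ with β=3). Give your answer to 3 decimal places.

0.640

Fβ = (1+β²)·TP / ((1+β²)·TP + β²·FN + FP), with β²=9
= 10·237 / (10·237 + 9·134 + 129) = 0.640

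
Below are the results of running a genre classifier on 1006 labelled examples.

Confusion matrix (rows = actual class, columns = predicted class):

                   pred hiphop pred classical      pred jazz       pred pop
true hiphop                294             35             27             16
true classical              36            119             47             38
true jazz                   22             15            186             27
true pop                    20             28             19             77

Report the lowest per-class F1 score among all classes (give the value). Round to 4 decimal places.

Per-class F1 score (2·TP/(2·TP+FP+FN)):
  hiphop: TP=294, FP=36+22+20=78, FN=35+27+16=78 → 588/744 = 0.79032
  classical: TP=119, FP=35+15+28=78, FN=36+47+38=121 → 238/437 = 0.54462
  jazz: TP=186, FP=27+47+19=93, FN=22+15+27=64 → 372/529 = 0.70321
  pop: TP=77, FP=16+38+27=81, FN=20+28+19=67 → 154/302 = 0.50993
Lowest is class 'pop' with F1 score = 0.5099.

0.5099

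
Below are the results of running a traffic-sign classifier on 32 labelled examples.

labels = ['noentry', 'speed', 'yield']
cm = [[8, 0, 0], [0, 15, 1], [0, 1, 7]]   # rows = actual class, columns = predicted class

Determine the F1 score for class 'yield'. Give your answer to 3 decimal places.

One-vs-rest for 'yield': TP = diagonal; FP = other classes predicted 'yield'; FN = 'yield' predicted as other.
F1 score = 2·TP/(2·TP+FP+FN).
yield: TP=7, FP=0+1=1, FN=0+1=1 → 14/16 = 0.8750

0.875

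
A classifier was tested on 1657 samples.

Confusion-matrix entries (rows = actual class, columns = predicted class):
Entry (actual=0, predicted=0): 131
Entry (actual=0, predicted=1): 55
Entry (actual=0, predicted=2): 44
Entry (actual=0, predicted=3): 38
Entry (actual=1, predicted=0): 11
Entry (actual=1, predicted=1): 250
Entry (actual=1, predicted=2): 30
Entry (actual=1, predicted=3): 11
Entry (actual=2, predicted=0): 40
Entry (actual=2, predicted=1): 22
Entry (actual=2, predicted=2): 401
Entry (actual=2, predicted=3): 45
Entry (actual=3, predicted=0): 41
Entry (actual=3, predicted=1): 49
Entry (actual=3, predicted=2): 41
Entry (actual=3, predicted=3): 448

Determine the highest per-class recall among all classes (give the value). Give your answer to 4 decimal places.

0.8278

Per-class recall (TP/(TP+FN)):
  0: TP=131, FN=55+44+38=137 → 131/268 = 0.48881
  1: TP=250, FN=11+30+11=52 → 250/302 = 0.82781
  2: TP=401, FN=40+22+45=107 → 401/508 = 0.78937
  3: TP=448, FN=41+49+41=131 → 448/579 = 0.77375
Highest is class '1' with recall = 0.8278.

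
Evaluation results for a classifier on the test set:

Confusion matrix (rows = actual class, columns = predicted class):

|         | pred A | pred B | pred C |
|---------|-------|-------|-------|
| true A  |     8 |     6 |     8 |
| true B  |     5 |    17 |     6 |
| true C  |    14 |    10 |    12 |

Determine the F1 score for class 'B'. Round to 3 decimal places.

0.557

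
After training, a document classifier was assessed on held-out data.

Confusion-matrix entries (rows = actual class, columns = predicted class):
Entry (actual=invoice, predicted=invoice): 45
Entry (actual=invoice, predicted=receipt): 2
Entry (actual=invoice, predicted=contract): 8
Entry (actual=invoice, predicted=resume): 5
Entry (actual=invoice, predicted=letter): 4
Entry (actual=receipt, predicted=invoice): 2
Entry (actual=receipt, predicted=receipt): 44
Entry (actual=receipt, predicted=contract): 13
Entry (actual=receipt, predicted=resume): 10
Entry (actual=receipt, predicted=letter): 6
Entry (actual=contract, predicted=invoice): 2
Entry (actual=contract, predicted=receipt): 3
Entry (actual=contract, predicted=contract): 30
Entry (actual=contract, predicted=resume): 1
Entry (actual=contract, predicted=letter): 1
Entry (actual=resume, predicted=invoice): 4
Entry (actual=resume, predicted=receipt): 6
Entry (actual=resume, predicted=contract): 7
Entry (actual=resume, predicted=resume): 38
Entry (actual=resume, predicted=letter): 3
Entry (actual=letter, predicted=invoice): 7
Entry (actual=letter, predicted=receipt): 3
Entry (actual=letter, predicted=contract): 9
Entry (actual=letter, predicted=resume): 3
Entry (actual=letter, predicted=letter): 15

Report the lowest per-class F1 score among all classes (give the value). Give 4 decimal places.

0.4545

Per-class F1 score (2·TP/(2·TP+FP+FN)):
  invoice: TP=45, FP=2+2+4+7=15, FN=2+8+5+4=19 → 90/124 = 0.72581
  receipt: TP=44, FP=2+3+6+3=14, FN=2+13+10+6=31 → 88/133 = 0.66165
  contract: TP=30, FP=8+13+7+9=37, FN=2+3+1+1=7 → 60/104 = 0.57692
  resume: TP=38, FP=5+10+1+3=19, FN=4+6+7+3=20 → 76/115 = 0.66087
  letter: TP=15, FP=4+6+1+3=14, FN=7+3+9+3=22 → 30/66 = 0.45455
Lowest is class 'letter' with F1 score = 0.4545.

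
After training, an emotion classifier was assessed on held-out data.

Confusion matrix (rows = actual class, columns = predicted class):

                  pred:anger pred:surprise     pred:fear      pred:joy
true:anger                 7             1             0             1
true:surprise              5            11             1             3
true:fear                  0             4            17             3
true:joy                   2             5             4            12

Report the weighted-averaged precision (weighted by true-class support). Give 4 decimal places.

Per-class precision (TP/(TP+FP)):
  anger: TP=7, FP=5+0+2=7 → 7/14 = 0.50000
  surprise: TP=11, FP=1+4+5=10 → 11/21 = 0.52381
  fear: TP=17, FP=0+1+4=5 → 17/22 = 0.77273
  joy: TP=12, FP=1+3+3=7 → 12/19 = 0.63158
Weighted-precision = Σ (supportᵢ/N)·precisionᵢ with N=76: (9/76)·0.50000 + (20/76)·0.52381 + (24/76)·0.77273 + (23/76)·0.63158 = 0.6322

0.6322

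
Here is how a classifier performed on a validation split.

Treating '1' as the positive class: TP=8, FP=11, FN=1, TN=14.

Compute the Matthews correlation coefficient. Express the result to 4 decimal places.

0.3988

MCC = (TP·TN − FP·FN) / √((TP+FP)(TP+FN)(TN+FP)(TN+FN))
Numerator = 8·14 − 11·1 = 101
Denominator = √(19·9·25·15) = √64125 = 253.2291
MCC = 101 / 253.2291 = 0.3988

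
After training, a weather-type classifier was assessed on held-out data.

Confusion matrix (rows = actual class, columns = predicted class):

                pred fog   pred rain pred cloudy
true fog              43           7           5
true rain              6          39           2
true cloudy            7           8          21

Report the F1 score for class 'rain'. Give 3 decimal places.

0.772

Treat 'rain' as positive and all other classes as negative.
F1 score = 2·TP/(2·TP+FP+FN).
rain: TP=39, FP=7+8=15, FN=6+2=8 → 78/101 = 0.7723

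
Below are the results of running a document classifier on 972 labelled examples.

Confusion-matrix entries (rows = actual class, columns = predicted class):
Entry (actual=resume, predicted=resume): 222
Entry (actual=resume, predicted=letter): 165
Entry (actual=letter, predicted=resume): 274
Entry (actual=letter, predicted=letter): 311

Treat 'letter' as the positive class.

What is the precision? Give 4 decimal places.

0.6534

Precision = TP/(TP+FP) = 311/(311+165) = 311/476 = 0.6534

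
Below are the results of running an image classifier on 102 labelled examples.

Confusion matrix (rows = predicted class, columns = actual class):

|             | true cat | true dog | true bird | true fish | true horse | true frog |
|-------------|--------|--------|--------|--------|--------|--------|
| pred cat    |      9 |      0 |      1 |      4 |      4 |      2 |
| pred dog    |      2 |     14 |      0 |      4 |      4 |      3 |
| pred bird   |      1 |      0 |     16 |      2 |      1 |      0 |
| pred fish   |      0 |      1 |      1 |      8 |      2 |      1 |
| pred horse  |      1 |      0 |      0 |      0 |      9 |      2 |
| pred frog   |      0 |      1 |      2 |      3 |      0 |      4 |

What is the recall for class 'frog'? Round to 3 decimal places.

0.333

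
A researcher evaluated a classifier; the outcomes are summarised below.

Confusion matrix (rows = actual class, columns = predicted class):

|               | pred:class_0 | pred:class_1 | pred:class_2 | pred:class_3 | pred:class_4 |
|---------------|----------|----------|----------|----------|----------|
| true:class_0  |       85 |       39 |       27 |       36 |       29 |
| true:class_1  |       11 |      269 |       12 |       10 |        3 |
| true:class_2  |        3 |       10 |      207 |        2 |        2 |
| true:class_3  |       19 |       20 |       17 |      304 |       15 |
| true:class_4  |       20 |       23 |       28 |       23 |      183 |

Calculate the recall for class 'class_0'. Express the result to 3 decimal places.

Take TP from the diagonal, FP from the rest of the 'class_0' prediction marginal, FN from the rest of the 'class_0' actual marginal.
recall = TP/(TP+FN).
class_0: TP=85, FN=39+27+36+29=131 → 85/216 = 0.3935

0.394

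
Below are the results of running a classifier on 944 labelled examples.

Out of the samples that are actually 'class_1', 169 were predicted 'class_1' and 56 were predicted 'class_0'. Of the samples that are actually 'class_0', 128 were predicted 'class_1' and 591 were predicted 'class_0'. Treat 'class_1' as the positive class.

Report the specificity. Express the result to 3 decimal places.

Specificity = TN/(TN+FP) = 591/(591+128) = 0.822

0.822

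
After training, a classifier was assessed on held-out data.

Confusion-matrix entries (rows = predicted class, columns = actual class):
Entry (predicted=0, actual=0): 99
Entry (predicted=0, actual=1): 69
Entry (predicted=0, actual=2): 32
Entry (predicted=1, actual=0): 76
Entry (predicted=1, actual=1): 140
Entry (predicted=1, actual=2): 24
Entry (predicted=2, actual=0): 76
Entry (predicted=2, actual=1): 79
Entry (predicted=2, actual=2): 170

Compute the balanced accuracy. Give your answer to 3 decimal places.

0.544

Balanced accuracy = mean of per-class recall.
  0: recall = 99/251 = 0.3944
  1: recall = 140/288 = 0.4861
  2: recall = 170/226 = 0.7522
Mean = (0.3944 + 0.4861 + 0.7522) / 3 = 0.544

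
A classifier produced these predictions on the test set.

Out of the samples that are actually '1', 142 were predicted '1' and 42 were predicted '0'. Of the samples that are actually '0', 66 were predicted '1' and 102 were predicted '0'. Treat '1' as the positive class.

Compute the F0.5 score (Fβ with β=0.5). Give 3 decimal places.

Fβ = (1+β²)·TP / ((1+β²)·TP + β²·FN + FP), with β²=1/4
= 1.25·142 / (1.25·142 + 0.25·42 + 66) = 0.699

0.699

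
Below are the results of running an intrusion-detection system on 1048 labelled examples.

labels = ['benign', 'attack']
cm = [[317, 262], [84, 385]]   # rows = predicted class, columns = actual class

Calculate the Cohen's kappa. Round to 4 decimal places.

0.3556

Observed agreement pₒ = trace/N = 702/1048 = 0.66985
Expected agreement pₑ = Σ (rowᵢ·colᵢ)/N² = (401·579 + 647·469)/1048² = 0.48768
κ = (pₒ − pₑ)/(1 − pₑ) = (0.66985 − 0.48768)/(1 − 0.48768) = 0.3556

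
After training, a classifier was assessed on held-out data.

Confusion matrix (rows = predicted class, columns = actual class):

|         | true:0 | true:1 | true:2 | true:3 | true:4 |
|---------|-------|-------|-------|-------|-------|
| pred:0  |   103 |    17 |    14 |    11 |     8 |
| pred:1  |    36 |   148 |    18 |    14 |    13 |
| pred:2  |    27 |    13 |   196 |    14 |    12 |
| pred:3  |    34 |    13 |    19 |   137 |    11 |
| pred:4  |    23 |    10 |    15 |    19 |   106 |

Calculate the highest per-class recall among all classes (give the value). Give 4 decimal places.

Per-class recall (TP/(TP+FN)):
  0: TP=103, FN=36+27+34+23=120 → 103/223 = 0.46188
  1: TP=148, FN=17+13+13+10=53 → 148/201 = 0.73632
  2: TP=196, FN=14+18+19+15=66 → 196/262 = 0.74809
  3: TP=137, FN=11+14+14+19=58 → 137/195 = 0.70256
  4: TP=106, FN=8+13+12+11=44 → 106/150 = 0.70667
Highest is class '2' with recall = 0.7481.

0.7481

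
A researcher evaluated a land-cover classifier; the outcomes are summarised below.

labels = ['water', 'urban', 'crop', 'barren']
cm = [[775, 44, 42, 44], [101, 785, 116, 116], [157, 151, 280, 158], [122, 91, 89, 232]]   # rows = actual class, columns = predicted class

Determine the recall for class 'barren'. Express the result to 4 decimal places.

0.4345

Take TP from the diagonal, FP from the rest of the 'barren' prediction marginal, FN from the rest of the 'barren' actual marginal.
recall = TP/(TP+FN).
barren: TP=232, FN=122+91+89=302 → 232/534 = 0.43446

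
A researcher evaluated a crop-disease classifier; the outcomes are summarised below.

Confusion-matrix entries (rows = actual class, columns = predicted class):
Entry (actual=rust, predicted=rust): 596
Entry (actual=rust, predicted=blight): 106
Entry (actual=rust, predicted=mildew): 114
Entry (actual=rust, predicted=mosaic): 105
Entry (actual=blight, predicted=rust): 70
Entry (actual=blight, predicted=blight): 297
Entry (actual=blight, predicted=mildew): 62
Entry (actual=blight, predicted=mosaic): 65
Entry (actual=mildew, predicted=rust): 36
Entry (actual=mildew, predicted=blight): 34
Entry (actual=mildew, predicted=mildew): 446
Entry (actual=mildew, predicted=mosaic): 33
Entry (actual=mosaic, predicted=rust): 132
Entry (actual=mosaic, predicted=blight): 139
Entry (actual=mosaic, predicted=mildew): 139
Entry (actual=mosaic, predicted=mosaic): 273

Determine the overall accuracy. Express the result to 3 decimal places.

0.609

Accuracy = trace / total = (596+297+446+273=1612) / 2647 = 1612/2647 = 0.609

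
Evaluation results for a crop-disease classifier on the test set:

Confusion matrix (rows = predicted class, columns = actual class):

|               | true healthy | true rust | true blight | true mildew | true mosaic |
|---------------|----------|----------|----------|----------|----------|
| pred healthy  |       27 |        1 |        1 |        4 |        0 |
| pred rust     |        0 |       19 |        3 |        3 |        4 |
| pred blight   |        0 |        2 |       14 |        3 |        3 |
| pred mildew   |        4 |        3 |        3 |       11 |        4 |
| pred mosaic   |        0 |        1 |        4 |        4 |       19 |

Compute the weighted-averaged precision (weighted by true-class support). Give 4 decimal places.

0.6545

Per-class precision (TP/(TP+FP)):
  healthy: TP=27, FP=1+1+4+0=6 → 27/33 = 0.81818
  rust: TP=19, FP=0+3+3+4=10 → 19/29 = 0.65517
  blight: TP=14, FP=0+2+3+3=8 → 14/22 = 0.63636
  mildew: TP=11, FP=4+3+3+4=14 → 11/25 = 0.44000
  mosaic: TP=19, FP=0+1+4+4=9 → 19/28 = 0.67857
Weighted-precision = Σ (supportᵢ/N)·precisionᵢ with N=137: (31/137)·0.81818 + (26/137)·0.65517 + (25/137)·0.63636 + (25/137)·0.44000 + (30/137)·0.67857 = 0.6545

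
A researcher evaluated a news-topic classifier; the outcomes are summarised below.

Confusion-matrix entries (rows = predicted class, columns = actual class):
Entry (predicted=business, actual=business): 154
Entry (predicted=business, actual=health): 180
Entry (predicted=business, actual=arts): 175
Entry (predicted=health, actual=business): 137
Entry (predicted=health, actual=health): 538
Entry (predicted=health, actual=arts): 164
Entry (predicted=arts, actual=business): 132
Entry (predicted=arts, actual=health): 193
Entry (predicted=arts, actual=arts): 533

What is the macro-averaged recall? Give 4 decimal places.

0.5220

Per-class recall (TP/(TP+FN)):
  business: TP=154, FN=137+132=269 → 154/423 = 0.36407
  health: TP=538, FN=180+193=373 → 538/911 = 0.59056
  arts: TP=533, FN=175+164=339 → 533/872 = 0.61124
Macro-recall = mean = (0.36407 + 0.59056 + 0.61124) / 3 = 0.5220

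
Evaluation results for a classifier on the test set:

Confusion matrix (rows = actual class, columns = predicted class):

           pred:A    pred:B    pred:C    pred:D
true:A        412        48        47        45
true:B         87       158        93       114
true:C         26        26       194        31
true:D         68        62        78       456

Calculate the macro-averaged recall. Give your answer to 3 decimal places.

0.621

Per-class recall (TP/(TP+FN)):
  A: TP=412, FN=48+47+45=140 → 412/552 = 0.7464
  B: TP=158, FN=87+93+114=294 → 158/452 = 0.3496
  C: TP=194, FN=26+26+31=83 → 194/277 = 0.7004
  D: TP=456, FN=68+62+78=208 → 456/664 = 0.6867
Macro-recall = mean = (0.7464 + 0.3496 + 0.7004 + 0.6867) / 4 = 0.621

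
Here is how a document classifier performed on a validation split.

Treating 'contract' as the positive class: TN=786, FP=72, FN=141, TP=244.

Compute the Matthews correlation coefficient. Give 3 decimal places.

0.584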